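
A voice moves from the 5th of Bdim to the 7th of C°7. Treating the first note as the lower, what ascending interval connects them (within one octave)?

diminished 4th

The 5th of Bdim is F; the 7th of C°7 is B𝄫.
From F to B𝄫: 4 semitones over a fourth = diminished.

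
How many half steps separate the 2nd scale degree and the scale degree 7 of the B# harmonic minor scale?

9

The scale is B# C## D# E# F## G# A##.
C## up to A## is a major sixth — 9 semitones.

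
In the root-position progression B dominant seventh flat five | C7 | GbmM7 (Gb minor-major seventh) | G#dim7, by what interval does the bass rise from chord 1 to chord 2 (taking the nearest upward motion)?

minor second

The roots are B and C.
From B to C: 1 semitone over a second = minor.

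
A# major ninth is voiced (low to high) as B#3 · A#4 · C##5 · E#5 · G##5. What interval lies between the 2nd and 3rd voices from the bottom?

major third

Those voices are A#4 and C##5.
From A# to C## is 4 semitones, exactly the major third.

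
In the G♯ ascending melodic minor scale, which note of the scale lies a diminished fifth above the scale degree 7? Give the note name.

C#

The scale is G♯ A♯ B C♯ D♯ E♯ F𝄪.
The scale degree 7 is F𝄪; a diminished fifth above that is C♯ — scale degree 4.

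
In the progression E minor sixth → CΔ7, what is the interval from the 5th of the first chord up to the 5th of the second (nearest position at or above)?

The 5th of E minor sixth is B; the 5th of CΔ7 is G.
From B to G: 8 semitones over a sixth = minor.

minor sixth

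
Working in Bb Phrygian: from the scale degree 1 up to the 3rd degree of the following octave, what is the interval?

m10

Bb phrygian: Bb Cb Db Eb F Gb Ab.
Scale degree 1 = Bb; 3rd degree (up an octave) = Db.
Bb up to Db is 15 semitones, a half step narrower than a major tenth, so the interval is minor.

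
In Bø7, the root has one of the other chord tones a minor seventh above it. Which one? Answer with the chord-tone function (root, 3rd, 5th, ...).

Bø (B half-diminished seventh): B, D, F, A.
The root is B. A minor seventh above B is A.
A is the chord's 7th.

7th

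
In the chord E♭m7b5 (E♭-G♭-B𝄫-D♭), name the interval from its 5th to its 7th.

The 5th is B𝄫 and the 7th is D♭.
B𝄫 up to D♭ spans 3 letter names and 4 semitones — a major third.

major third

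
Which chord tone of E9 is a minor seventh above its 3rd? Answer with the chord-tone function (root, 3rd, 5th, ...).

9th

Spelling the chord: E–G#–B–D–F#.
The 3rd is G#. A minor seventh above G# is F#.
F# is the chord's 9th.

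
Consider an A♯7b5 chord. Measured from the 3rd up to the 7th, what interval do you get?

The chord tones of A♯7b5 are A♯ C𝄪 E G♯.
That puts C𝄪 below G♯.
5 letter names make it a fifth; at 6 semitones (a half step narrower than perfect) the quality is diminished.

diminished 5th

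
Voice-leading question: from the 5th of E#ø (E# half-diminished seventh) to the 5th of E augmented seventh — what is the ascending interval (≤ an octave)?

augmented 1st

E#ø (E# half-diminished seventh) has B as its 5th, and E augmented seventh has B# as its 5th.
B up to B# is 1 semitone, a half step wider than a perfect unison, so the interval is augmented.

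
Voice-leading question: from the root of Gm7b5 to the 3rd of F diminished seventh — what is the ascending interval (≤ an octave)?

The root of Gm7b5 is G; the 3rd of F diminished seventh is Ab.
From G to Ab: 1 semitone over a second = minor.

m2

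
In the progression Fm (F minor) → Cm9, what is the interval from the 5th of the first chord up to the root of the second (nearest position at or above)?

perfect 1st

The 5th of Fm (F minor) is C; the root of Cm9 is C.
From C to C is 0 semitones, exactly the perfect unison.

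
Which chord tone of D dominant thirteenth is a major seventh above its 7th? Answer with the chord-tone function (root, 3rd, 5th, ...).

13th

The chord tones of D dominant thirteenth are D F♯ A C E B.
The 7th is C. A major seventh above C is B.
B is the chord's 13th.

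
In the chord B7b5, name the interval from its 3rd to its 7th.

Spelling the chord: B, D#, F, A.
The 3rd is D# and the 7th is A.
D# up to A is 6 semitones, a half step narrower than a perfect fifth, so the interval is diminished.

diminished 5th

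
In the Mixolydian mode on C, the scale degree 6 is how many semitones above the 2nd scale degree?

The scale is C D E F G A Bb.
D up to A is a perfect fifth — 7 semitones.

7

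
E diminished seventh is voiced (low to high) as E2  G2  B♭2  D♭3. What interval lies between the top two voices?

Those voices are B♭2 and D♭3.
From B♭ to D♭: 3 semitones over a third = minor.

m3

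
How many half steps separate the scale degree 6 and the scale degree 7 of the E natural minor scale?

The scale is E F# G A B C D.
C up to D is a major second — 2 semitones.

2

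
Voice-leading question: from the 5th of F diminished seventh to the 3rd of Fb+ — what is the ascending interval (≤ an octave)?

F diminished seventh has Cb as its 5th, and Fb+ has Ab as its 3rd.
Counting 6 letters and 9 half steps from Cb gives a major sixth.

major sixth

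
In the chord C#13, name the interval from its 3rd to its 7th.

Spelling the chord: C#, E#, G#, B, D#, A#.
That puts E# below B.
5 letter names make it a fifth; at 6 semitones (a half step narrower than perfect) the quality is diminished.

diminished 5th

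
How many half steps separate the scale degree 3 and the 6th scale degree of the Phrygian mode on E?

The scale is E F G A B C D.
G up to C is a perfect fourth — 5 semitones.

5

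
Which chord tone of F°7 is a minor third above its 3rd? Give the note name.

Cb

Fdim7 is spelled F-Ab-Cb-Ebb.
The 3rd is Ab. A minor third above Ab is Cb.
Cb is the chord's 5th.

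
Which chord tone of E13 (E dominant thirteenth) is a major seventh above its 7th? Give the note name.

E13: E-G#-B-D-F#-C#.
The 7th is D. A major seventh above D is C#.
C# is the chord's 13th.

C#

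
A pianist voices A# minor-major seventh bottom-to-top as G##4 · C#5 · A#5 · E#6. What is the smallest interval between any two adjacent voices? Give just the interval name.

diminished 4th

Adjacent intervals: G##4→C#5 = diminished fourth; C#5→A#5 = major sixth; A#5→E#6 = perfect fifth.
The smallest is G##4 to C#5, a diminished fourth (4 semitones).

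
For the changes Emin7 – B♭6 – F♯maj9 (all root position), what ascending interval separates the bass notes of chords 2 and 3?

augmented fifth

The roots are B♭ and F♯.
5 letter names make it a fifth; at 8 semitones (a half step wider than perfect) the quality is augmented.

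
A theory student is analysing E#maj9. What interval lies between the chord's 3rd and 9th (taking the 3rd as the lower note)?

minor seventh

E# major ninth: E#, G##, B#, D##, F##.
So we need the interval from G## up to F##.
From G## to F##: 10 semitones over a seventh = minor.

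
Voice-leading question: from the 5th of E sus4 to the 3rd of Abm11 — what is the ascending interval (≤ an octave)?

E sus4 has B as its 5th, and Abm11 has Cb as its 3rd.
2 letter names make it a second; at 0 semitones (a whole step narrower than major) the quality is diminished.

d2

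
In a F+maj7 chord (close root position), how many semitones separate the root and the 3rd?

F+maj7 (F augmented major seventh): F, A, C♯, E.
F to A is a major third: 4 semitones.

4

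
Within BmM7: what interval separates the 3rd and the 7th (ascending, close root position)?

augmented 5th

Spelling the chord: B–D–F#–A#.
That puts D below A#.
5 letter names make it a fifth; at 8 semitones (a half step wider than perfect) the quality is augmented.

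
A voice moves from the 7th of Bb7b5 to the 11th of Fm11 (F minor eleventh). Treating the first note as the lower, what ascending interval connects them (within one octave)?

The 7th of Bb7b5 is Ab; the 11th of Fm11 (F minor eleventh) is Bb.
Ab up to Bb spans 2 letter names and 2 semitones — a major second.

major second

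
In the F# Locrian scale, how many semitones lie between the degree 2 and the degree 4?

4

The scale is F# G A B C D E.
G up to B is a major third — 4 semitones.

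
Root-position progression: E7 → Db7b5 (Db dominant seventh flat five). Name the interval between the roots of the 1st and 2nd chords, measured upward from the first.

The roots are E and Db.
E up to Db is 9 semitones, a whole step narrower than a major seventh, so the interval is diminished.

diminished seventh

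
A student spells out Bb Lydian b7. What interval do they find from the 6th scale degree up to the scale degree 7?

minor 2nd

Spelling Bb Lydian b7: Bb C D E F G Ab.
6th scale degree = G; 7th scale degree = Ab.
G up to Ab is 1 semitone, a half step narrower than a major second, so the interval is minor.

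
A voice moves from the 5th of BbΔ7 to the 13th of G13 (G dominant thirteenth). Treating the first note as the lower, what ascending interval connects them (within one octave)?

The 5th of BbΔ7 is F; the 13th of G13 (G dominant thirteenth) is E.
F up to E spans 7 letter names and 11 semitones — a major seventh.

major 7th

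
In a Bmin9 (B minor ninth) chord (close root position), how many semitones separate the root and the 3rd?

3

Spelling the chord: B–D–F♯–A–C♯.
B to D is a minor third: 3 semitones.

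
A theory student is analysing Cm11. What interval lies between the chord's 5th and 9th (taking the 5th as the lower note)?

perfect fifth

Spelling the chord: C–Eb–G–Bb–D–F.
That puts G below D.
Counting 5 letters and 7 half steps from G gives a perfect fifth.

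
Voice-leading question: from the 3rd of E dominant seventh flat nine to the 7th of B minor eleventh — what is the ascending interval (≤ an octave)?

E dominant seventh flat nine has G# as its 3rd, and B minor eleventh has A as its 7th.
From G# to A: 1 semitone over a second = minor.

minor second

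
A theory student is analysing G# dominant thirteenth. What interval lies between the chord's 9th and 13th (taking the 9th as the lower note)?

perfect fifth

The chord tones of G#13 are G#, B#, D#, F#, A#, E#.
9th = A#; 13th = E#.
Counting 5 letters and 7 half steps from A# gives a perfect fifth.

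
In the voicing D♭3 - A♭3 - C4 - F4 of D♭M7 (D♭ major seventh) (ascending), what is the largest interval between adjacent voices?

Adjacent intervals: D♭3→A♭3 = perfect fifth; A♭3→C4 = major third; C4→F4 = perfect fourth.
The largest is D♭3 to A♭3, a perfect fifth (7 semitones).

perfect 5th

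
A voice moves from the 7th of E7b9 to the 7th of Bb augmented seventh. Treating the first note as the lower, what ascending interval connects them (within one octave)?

diminished fifth

E7b9 has D as its 7th, and Bb augmented seventh has Ab as its 7th.
D up to Ab is 6 semitones, a half step narrower than a perfect fifth, so the interval is diminished.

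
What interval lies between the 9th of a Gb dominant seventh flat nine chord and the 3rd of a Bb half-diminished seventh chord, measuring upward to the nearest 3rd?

The 9th of Gb dominant seventh flat nine is Abb; the 3rd of Bb half-diminished seventh is Db.
Abb up to Db is 6 semitones, a half step wider than a perfect fourth, so the interval is augmented.

augmented fourth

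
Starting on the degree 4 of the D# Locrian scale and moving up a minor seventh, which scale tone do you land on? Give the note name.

The scale is D# E F# G# A B C#.
The degree 4 is G#; a minor seventh above that is F# — scale degree 3.

F#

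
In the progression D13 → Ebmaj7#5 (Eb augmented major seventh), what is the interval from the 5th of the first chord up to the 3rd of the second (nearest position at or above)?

minor 7th

D13 has A as its 5th, and Ebmaj7#5 (Eb augmented major seventh) has G as its 3rd.
A up to G is 10 semitones, a half step narrower than a major seventh, so the interval is minor.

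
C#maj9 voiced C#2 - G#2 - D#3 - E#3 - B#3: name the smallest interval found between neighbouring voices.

Adjacent intervals: C#2→G#2 = perfect fifth; G#2→D#3 = perfect fifth; D#3→E#3 = major second; E#3→B#3 = perfect fifth.
The smallest is D#3 to E#3, a major second (2 semitones).

major second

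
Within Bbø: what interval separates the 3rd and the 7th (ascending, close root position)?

perfect fifth

Bbø: Bb, Db, Fb, Ab.
3rd = Db; 7th = Ab.
Db up to Ab spans 5 letter names and 7 semitones — a perfect fifth.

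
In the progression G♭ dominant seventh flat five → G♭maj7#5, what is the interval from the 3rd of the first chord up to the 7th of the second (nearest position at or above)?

perfect fifth

The 3rd of G♭ dominant seventh flat five is B♭; the 7th of G♭maj7#5 is F.
B♭ up to F spans 5 letter names and 7 semitones — a perfect fifth.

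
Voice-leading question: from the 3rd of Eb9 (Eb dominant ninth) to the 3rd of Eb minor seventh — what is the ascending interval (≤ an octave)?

The 3rd of Eb9 (Eb dominant ninth) is G; the 3rd of Eb minor seventh is Gb.
From G to Gb: 11 semitones over an octave = diminished.

diminished 8th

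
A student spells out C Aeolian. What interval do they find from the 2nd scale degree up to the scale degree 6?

diminished fifth

Spelling C Aeolian: C D Eb F G Ab Bb.
The 2nd scale degree is D and the degree 6 is Ab.
D up to Ab is 6 semitones, a half step narrower than a perfect fifth, so the interval is diminished.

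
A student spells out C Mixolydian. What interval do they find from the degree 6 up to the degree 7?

minor 2nd

C mixolydian: C D E F G A Bb.
The degree 6 is A and the degree 7 is Bb.
2 letter names make it a second; at 1 semitone (a half step narrower than major) the quality is minor.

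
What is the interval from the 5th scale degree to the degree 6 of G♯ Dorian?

major 2nd

The scale runs G♯ A♯ B C♯ D♯ E♯ F♯.
5th scale degree = D♯; 6th degree = E♯.
Counting 2 letters and 2 half steps from D♯ gives a major second.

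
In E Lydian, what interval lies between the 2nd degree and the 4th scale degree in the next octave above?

major 10th

Spelling E Lydian: E F# G# A# B C# D#.
That puts F# below A#.
Counting 10 letters and 16 half steps from F# gives a major tenth.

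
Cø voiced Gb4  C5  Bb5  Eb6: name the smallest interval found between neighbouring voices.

Adjacent intervals: Gb4→C5 = augmented fourth; C5→Bb5 = minor seventh; Bb5→Eb6 = perfect fourth.
The smallest is Bb5 to Eb6, a perfect fourth (5 semitones).

perfect fourth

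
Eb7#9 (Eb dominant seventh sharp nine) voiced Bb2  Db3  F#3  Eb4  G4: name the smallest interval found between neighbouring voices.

minor 3rd

Adjacent intervals: Bb2→Db3 = minor third; Db3→F#3 = augmented third; F#3→Eb4 = diminished seventh; Eb4→G4 = major third.
The smallest is Bb2 to Db3, a minor third (3 semitones).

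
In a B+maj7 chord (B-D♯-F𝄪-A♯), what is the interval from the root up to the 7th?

So we need the interval from B up to A♯.
Counting 7 letters and 11 half steps from B gives a major seventh.

major 7th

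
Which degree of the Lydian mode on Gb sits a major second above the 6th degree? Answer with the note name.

F

The scale is Gb Ab Bb C Db Eb F.
The 6th degree is Eb; a major second above that is F — scale degree 7.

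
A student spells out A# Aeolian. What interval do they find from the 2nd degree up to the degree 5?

perfect fourth

The scale runs A# B# C# D# E# F# G#.
The 2nd degree is B# and the 5th degree is E#.
Counting 4 letters and 5 half steps from B# gives a perfect fourth.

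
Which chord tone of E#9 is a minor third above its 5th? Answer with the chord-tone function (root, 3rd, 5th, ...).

The chord tones of E#9 (E# dominant ninth) are E#, G##, B#, D#, F##.
The 5th is B#. A minor third above B# is D#.
D# is the chord's 7th.

7th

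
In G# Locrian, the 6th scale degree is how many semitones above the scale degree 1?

8

The scale is G# A B C# D E F#.
G# up to E is a minor sixth — 8 semitones.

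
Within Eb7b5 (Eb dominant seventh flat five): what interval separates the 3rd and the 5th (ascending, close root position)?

Eb7b5 (Eb dominant seventh flat five) is spelled Eb–G–Bbb–Db.
So we need the interval from G up to Bbb.
3 letter names make it a third; at 2 semitones (a whole step narrower than major) the quality is diminished.

d3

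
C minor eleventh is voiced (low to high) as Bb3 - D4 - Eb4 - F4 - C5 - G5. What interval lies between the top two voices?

Those voices are C5 and G5.
Counting 5 letters and 7 half steps from C gives a perfect fifth.

perfect fifth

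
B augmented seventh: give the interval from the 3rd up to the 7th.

diminished fifth

Baug7 is spelled B, D#, F##, A.
The 3rd is D# and the 7th is A.
From D# to A: 6 semitones over a fifth = diminished.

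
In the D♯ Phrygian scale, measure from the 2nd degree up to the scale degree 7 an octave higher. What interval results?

major thirteenth

Spelling the D♯ Phrygian scale: D♯ E F♯ G♯ A♯ B C♯.
The 2nd degree is E and the 7th scale degree (up an octave) is C♯.
E up to C♯ spans 13 letter names and 21 semitones — a major thirteenth.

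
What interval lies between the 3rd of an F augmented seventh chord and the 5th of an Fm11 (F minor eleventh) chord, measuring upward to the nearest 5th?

F augmented seventh has A as its 3rd, and Fm11 (F minor eleventh) has C as its 5th.
3 letter names make it a third; at 3 semitones (a half step narrower than major) the quality is minor.

minor third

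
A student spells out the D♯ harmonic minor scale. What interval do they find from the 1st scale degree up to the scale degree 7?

major seventh

D♯ harmonic minor: D♯ E♯ F♯ G♯ A♯ B C𝄪.
That puts D♯ below C𝄪.
Counting 7 letters and 11 half steps from D♯ gives a major seventh.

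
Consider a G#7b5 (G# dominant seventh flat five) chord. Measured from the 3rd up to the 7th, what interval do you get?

diminished fifth

G#7b5: G#, B#, D, F#.
The 3rd is B# and the 7th is F#.
5 letter names make it a fifth; at 6 semitones (a half step narrower than perfect) the quality is diminished.
This 3–7 tritone is the characteristic tension at the heart of the dominant sound.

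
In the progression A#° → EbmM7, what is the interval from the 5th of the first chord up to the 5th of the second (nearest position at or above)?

A#° has E as its 5th, and EbmM7 has Bb as its 5th.
From E to Bb: 6 semitones over a fifth = diminished.

diminished fifth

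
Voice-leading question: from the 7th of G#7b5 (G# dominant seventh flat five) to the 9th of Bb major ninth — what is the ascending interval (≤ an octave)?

G#7b5 (G# dominant seventh flat five) has F# as its 7th, and Bb major ninth has C as its 9th.
From F# to C: 6 semitones over a fifth = diminished.

diminished fifth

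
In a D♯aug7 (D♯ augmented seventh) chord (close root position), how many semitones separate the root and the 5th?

The chord tones of D♯ augmented seventh are D♯-F𝄪-A𝄪-C♯.
D♯ to A𝄪 is an augmented fifth: 8 semitones.

8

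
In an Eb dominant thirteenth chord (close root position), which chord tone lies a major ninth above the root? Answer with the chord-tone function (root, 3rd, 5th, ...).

9th

Eb13 (Eb dominant thirteenth) is spelled Eb, G, Bb, Db, F, C.
The root is Eb. A major ninth above Eb is F.
F is the chord's 9th.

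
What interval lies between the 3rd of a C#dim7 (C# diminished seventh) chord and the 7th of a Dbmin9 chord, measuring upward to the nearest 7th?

diminished sixth

C#dim7 (C# diminished seventh) has E as its 3rd, and Dbmin9 has Cb as its 7th.
6 letter names make it a sixth; at 7 semitones (a whole step narrower than major) the quality is diminished.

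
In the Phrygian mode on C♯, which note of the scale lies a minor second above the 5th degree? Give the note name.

A

The scale is C♯ D E F♯ G♯ A B.
The 5th degree is G♯; a minor second above that is A — scale degree 6.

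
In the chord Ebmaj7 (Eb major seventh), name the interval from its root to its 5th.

Spelling the chord: Eb–G–Bb–D.
The root is Eb and the 5th is Bb.
Counting 5 letters and 7 half steps from Eb gives a perfect fifth.

perfect fifth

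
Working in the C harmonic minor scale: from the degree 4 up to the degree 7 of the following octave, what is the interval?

augmented 11th

Spelling the C harmonic minor scale: C D E♭ F G A♭ B.
Degree 4 = F; degree 7 (up an octave) = B.
11 letter names make it an eleventh; at 18 semitones (a half step wider than perfect) the quality is augmented.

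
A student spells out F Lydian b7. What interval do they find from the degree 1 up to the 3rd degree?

The scale runs F G A B C D E♭.
Degree 1 = F; degree 3 = A.
From F to A is 4 semitones, exactly the major third.

major third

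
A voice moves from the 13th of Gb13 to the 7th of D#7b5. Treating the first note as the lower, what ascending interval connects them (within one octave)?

augmented 6th

Gb13 has Eb as its 13th, and D#7b5 has C# as its 7th.
6 letter names make it a sixth; at 10 semitones (a half step wider than major) the quality is augmented.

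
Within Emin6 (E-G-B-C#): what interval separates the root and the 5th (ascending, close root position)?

So we need the interval from E up to B.
Counting 5 letters and 7 half steps from E gives a perfect fifth.

perfect fifth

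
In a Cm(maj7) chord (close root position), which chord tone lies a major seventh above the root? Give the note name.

C minor-major seventh is spelled C-E♭-G-B.
The root is C. A major seventh above C is B.
B is the chord's 7th.

B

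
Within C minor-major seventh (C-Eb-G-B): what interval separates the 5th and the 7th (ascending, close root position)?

The 5th is G and the 7th is B.
G up to B spans 3 letter names and 4 semitones — a major third.

major third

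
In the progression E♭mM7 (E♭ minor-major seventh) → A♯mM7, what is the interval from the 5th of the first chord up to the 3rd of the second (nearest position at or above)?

E♭mM7 (E♭ minor-major seventh) has B♭ as its 5th, and A♯mM7 has C♯ as its 3rd.
B♭ up to C♯ is 3 semitones, a half step wider than a major second, so the interval is augmented.

augmented second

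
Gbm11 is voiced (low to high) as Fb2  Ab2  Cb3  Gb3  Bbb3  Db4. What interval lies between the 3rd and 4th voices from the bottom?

perfect 5th

Those voices are Cb3 and Gb3.
Cb up to Gb spans 5 letter names and 7 semitones — a perfect fifth.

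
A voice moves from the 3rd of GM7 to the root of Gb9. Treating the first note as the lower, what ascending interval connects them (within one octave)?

The 3rd of GM7 is B; the root of Gb9 is Gb.
From B to Gb: 7 semitones over a sixth = diminished.

diminished sixth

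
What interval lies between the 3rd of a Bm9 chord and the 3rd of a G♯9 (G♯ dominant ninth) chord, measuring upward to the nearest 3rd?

A6

Bm9 has D as its 3rd, and G♯9 (G♯ dominant ninth) has B♯ as its 3rd.
D up to B♯ is 10 semitones, a half step wider than a major sixth, so the interval is augmented.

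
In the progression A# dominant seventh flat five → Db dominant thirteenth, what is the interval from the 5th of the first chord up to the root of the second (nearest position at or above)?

d7

A# dominant seventh flat five has E as its 5th, and Db dominant thirteenth has Db as its root.
E up to Db is 9 semitones, a whole step narrower than a major seventh, so the interval is diminished.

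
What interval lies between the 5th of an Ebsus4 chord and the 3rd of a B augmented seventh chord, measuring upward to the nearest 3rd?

A3

Ebsus4 has Bb as its 5th, and B augmented seventh has D# as its 3rd.
Bb up to D# is 5 semitones, a half step wider than a major third, so the interval is augmented.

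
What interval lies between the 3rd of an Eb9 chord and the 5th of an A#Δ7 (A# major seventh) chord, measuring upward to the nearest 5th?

augmented 6th

Eb9 has G as its 3rd, and A#Δ7 (A# major seventh) has E# as its 5th.
G up to E# is 10 semitones, a half step wider than a major sixth, so the interval is augmented.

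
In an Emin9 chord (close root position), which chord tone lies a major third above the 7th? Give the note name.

F#

Em9 is spelled E G B D F#.
The 7th is D. A major third above D is F#.
F# is the chord's 9th.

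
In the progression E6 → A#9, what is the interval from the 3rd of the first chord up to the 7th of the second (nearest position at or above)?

perfect unison

The 3rd of E6 is G#; the 7th of A#9 is G#.
Counting 1 letters and 0 half steps from G# gives a perfect unison.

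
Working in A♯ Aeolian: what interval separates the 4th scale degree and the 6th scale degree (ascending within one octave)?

A♯ natural minor: A♯ B♯ C♯ D♯ E♯ F♯ G♯.
So we need the interval from D♯ up to F♯.
From D♯ to F♯: 3 semitones over a third = minor.

m3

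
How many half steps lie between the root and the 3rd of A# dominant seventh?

A# dominant seventh is spelled A# C## E# G#.
A# to C## is a major third: 4 semitones.

4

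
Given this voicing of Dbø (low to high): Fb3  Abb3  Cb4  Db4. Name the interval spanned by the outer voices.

major sixth

The outer voices are Fb3 and Db4.
From Fb to Db is 9 semitones, exactly the major sixth.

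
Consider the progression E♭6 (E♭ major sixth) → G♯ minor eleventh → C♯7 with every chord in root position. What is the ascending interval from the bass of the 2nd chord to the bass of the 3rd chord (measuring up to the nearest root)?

The roots are G♯ and C♯.
From G♯ to C♯ is 5 semitones, exactly the perfect fourth.

perfect fourth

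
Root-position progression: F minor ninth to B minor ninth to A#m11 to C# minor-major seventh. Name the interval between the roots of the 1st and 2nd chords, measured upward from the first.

The roots are F and B.
4 letter names make it a fourth; at 6 semitones (a half step wider than perfect) the quality is augmented.

augmented fourth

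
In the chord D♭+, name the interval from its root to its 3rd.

major 3rd

Spelling the chord: D♭–F–A.
That puts D♭ below F.
D♭ up to F spans 3 letter names and 4 semitones — a major third.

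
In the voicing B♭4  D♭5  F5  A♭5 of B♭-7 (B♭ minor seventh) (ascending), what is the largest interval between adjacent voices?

Adjacent intervals: B♭4→D♭5 = minor third; D♭5→F5 = major third; F5→A♭5 = minor third.
The largest is D♭5 to F5, a major third (4 semitones).

M3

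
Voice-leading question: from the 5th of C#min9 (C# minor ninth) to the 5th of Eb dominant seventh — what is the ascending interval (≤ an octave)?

The 5th of C#min9 (C# minor ninth) is G#; the 5th of Eb dominant seventh is Bb.
G# up to Bb is 2 semitones, a whole step narrower than a major third, so the interval is diminished.

diminished third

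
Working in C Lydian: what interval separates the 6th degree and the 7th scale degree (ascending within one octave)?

The scale runs C D E F♯ G A B.
So we need the interval from A up to B.
Counting 2 letters and 2 half steps from A gives a major second.

major second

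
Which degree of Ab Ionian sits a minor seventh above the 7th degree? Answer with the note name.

F

The scale is Ab Bb C Db Eb F G.
The 7th degree is G; a minor seventh above that is F — scale degree 6.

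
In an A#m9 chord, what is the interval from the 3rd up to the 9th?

major seventh

The chord tones of A#min9 (A# minor ninth) are A#, C#, E#, G#, B#.
3rd = C#; 9th = B#.
From C# to B# is 11 semitones, exactly the major seventh.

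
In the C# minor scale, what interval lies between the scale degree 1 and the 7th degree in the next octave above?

Spelling the C# minor scale: C# D# E F# G# A B.
That puts C# below B.
C# up to B is 22 semitones, a half step narrower than a major fourteenth, so the interval is minor.

minor fourteenth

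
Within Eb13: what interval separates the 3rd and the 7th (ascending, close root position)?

diminished fifth

Eb13 (Eb dominant thirteenth) is spelled Eb G Bb Db F C.
The 3rd is G and the 7th is Db.
5 letter names make it a fifth; at 6 semitones (a half step narrower than perfect) the quality is diminished.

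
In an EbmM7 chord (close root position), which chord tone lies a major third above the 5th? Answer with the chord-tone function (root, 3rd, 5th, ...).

The chord tones of Ebm(maj7) are Eb-Gb-Bb-D.
The 5th is Bb. A major third above Bb is D.
D is the chord's 7th.

7th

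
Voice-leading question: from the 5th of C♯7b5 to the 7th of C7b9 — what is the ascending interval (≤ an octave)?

m3

The 5th of C♯7b5 is G; the 7th of C7b9 is B♭.
G up to B♭ is 3 semitones, a half step narrower than a major third, so the interval is minor.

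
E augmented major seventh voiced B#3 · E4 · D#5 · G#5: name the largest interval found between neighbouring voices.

Adjacent intervals: B#3→E4 = diminished fourth; E4→D#5 = major seventh; D#5→G#5 = perfect fourth.
The largest is E4 to D#5, a major seventh (11 semitones).

major seventh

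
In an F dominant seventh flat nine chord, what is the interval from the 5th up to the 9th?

diminished fifth

The chord tones of F dominant seventh flat nine are F-A-C-Eb-Gb.
That puts C below Gb.
5 letter names make it a fifth; at 6 semitones (a half step narrower than perfect) the quality is diminished.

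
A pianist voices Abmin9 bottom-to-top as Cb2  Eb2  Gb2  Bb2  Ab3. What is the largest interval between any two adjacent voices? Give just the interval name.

Adjacent intervals: Cb2→Eb2 = major third; Eb2→Gb2 = minor third; Gb2→Bb2 = major third; Bb2→Ab3 = minor seventh.
The largest is Bb2 to Ab3, a minor seventh (10 semitones).

minor seventh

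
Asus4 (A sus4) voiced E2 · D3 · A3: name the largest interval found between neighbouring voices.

m7

Adjacent intervals: E2→D3 = minor seventh; D3→A3 = perfect fifth.
The largest is E2 to D3, a minor seventh (10 semitones).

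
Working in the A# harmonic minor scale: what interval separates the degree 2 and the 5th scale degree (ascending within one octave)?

perfect fourth

A# harmonic minor: A# B# C# D# E# F# G##.
So we need the interval from B# up to E#.
Counting 4 letters and 5 half steps from B# gives a perfect fourth.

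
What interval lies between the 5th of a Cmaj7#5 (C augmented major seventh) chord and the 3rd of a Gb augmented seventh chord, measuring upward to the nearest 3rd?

Cmaj7#5 (C augmented major seventh) has G# as its 5th, and Gb augmented seventh has Bb as its 3rd.
From G# to Bb: 2 semitones over a third = diminished.

diminished third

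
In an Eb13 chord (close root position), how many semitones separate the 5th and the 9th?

Eb dominant thirteenth: Eb–G–Bb–Db–F–C.
Bb to F is a perfect fifth: 7 semitones.

7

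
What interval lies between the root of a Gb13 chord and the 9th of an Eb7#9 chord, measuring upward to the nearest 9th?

augmented 7th

The root of Gb13 is Gb; the 9th of Eb7#9 is F#.
Gb up to F# is 12 semitones, a half step wider than a major seventh, so the interval is augmented.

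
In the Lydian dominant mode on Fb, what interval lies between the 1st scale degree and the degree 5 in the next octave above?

Spelling the Lydian dominant mode on Fb: Fb Gb Ab Bb Cb Db Ebb.
So we need the interval from Fb up to Cb.
Fb up to Cb spans 12 letter names and 19 semitones — a perfect twelfth.

perfect 12th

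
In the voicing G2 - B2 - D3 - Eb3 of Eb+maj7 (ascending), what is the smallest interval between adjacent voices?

minor second

Adjacent intervals: G2→B2 = major third; B2→D3 = minor third; D3→Eb3 = minor second.
The smallest is D3 to Eb3, a minor second (1 semitone).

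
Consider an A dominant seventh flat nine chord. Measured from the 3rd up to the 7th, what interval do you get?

diminished fifth

A dominant seventh flat nine: A-C♯-E-G-B♭.
The 3rd is C♯ and the 7th is G.
From C♯ to G: 6 semitones over a fifth = diminished.
This 3–7 tritone is the characteristic tension at the heart of the dominant sound.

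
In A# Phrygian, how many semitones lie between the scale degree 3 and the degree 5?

The scale is A# B C# D# E# F# G#.
C# up to E# is a major third — 4 semitones.

4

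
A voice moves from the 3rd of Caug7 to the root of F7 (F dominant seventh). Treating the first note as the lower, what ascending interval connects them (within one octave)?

minor 2nd

Caug7 has E as its 3rd, and F7 (F dominant seventh) has F as its root.
From E to F: 1 semitone over a second = minor.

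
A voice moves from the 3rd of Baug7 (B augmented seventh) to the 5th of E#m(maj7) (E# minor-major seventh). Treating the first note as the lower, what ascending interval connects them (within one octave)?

major sixth

Baug7 (B augmented seventh) has D# as its 3rd, and E#m(maj7) (E# minor-major seventh) has B# as its 5th.
Counting 6 letters and 9 half steps from D# gives a major sixth.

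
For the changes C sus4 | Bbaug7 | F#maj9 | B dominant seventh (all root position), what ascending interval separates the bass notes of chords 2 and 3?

The roots are Bb and F#.
5 letter names make it a fifth; at 8 semitones (a half step wider than perfect) the quality is augmented.

augmented fifth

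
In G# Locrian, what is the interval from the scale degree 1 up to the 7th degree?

minor seventh

Spelling G# Locrian: G# A B C# D E F#.
That puts G# below F#.
G# up to F# is 10 semitones, a half step narrower than a major seventh, so the interval is minor.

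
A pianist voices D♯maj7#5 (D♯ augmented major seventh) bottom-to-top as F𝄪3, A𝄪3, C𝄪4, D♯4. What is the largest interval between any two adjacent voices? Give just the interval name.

Adjacent intervals: F𝄪3→A𝄪3 = major third; A𝄪3→C𝄪4 = minor third; C𝄪4→D♯4 = minor second.
The largest is F𝄪3 to A𝄪3, a major third (4 semitones).

major third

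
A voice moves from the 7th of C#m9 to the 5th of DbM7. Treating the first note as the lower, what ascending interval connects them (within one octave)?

C#m9 has B as its 7th, and DbM7 has Ab as its 5th.
B up to Ab is 9 semitones, a whole step narrower than a major seventh, so the interval is diminished.

diminished seventh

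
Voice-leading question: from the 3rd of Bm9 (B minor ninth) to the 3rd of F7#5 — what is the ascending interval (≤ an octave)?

The 3rd of Bm9 (B minor ninth) is D; the 3rd of F7#5 is A.
D up to A spans 5 letter names and 7 semitones — a perfect fifth.

perfect fifth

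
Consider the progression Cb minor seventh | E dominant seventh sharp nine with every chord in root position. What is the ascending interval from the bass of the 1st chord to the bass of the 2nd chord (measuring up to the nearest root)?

augmented 3rd

The roots are Cb and E.
From Cb to E: 5 semitones over a third = augmented.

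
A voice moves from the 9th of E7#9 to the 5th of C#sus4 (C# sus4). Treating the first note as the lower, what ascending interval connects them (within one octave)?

E7#9 has F## as its 9th, and C#sus4 (C# sus4) has G# as its 5th.
From F## to G#: 1 semitone over a second = minor.

m2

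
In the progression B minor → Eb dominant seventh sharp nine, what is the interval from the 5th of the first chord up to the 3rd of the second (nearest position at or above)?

minor second

B minor has F# as its 5th, and Eb dominant seventh sharp nine has G as its 3rd.
F# up to G is 1 semitone, a half step narrower than a major second, so the interval is minor.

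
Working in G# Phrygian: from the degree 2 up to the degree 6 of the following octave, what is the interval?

perfect twelfth

The scale runs G# A B C# D# E F#.
So we need the interval from A up to E.
Counting 12 letters and 19 half steps from A gives a perfect twelfth.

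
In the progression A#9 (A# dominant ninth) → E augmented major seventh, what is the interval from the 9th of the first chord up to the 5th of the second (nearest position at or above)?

perfect unison

The 9th of A#9 (A# dominant ninth) is B#; the 5th of E augmented major seventh is B#.
From B# to B# is 0 semitones, exactly the perfect unison.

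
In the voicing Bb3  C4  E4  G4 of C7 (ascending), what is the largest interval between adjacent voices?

Adjacent intervals: Bb3→C4 = major second; C4→E4 = major third; E4→G4 = minor third.
The largest is C4 to E4, a major third (4 semitones).

M3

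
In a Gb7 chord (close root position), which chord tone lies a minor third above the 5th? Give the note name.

Fb

Gb7 is spelled Gb, Bb, Db, Fb.
The 5th is Db. A minor third above Db is Fb.
Fb is the chord's 7th.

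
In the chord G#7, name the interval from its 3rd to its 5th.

Spelling the chord: G#–B#–D#–F#.
So we need the interval from B# up to D#.
From B# to D#: 3 semitones over a third = minor.

minor third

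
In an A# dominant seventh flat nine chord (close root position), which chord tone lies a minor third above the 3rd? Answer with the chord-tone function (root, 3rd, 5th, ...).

A# dominant seventh flat nine is spelled A#-C##-E#-G#-B.
The 3rd is C##. A minor third above C## is E#.
E# is the chord's 5th.

5th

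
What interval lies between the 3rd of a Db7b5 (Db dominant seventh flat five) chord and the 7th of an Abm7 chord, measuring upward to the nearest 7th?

Db7b5 (Db dominant seventh flat five) has F as its 3rd, and Abm7 has Gb as its 7th.
2 letter names make it a second; at 1 semitone (a half step narrower than major) the quality is minor.

minor second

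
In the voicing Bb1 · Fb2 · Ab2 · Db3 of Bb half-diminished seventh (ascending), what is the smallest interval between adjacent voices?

M3

Adjacent intervals: Bb1→Fb2 = diminished fifth; Fb2→Ab2 = major third; Ab2→Db3 = perfect fourth.
The smallest is Fb2 to Ab2, a major third (4 semitones).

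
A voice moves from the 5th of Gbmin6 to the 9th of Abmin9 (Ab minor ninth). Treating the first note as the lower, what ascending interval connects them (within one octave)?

major sixth

Gbmin6 has Db as its 5th, and Abmin9 (Ab minor ninth) has Bb as its 9th.
From Db to Bb is 9 semitones, exactly the major sixth.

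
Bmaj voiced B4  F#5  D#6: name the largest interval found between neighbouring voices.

Adjacent intervals: B4→F#5 = perfect fifth; F#5→D#6 = major sixth.
The largest is F#5 to D#6, a major sixth (9 semitones).

major sixth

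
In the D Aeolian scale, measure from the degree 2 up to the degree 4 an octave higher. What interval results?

minor 10th

Spelling the D Aeolian scale: D E F G A Bb C.
So we need the interval from E up to G.
E up to G is 15 semitones, a half step narrower than a major tenth, so the interval is minor.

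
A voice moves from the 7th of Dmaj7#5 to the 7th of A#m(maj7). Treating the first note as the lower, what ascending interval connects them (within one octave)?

A5

Dmaj7#5 has C# as its 7th, and A#m(maj7) has G## as its 7th.
From C# to G##: 8 semitones over a fifth = augmented.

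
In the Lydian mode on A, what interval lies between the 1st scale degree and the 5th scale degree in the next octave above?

perfect 12th

A lydian: A B C# D# E F# G#.
That puts A below E.
A up to E spans 12 letter names and 19 semitones — a perfect twelfth.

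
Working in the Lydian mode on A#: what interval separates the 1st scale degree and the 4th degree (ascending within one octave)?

augmented fourth

Spelling the Lydian mode on A#: A# B# C## D## E# F## G##.
So we need the interval from A# up to D##.
A# up to D## is 6 semitones, a half step wider than a perfect fourth, so the interval is augmented.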